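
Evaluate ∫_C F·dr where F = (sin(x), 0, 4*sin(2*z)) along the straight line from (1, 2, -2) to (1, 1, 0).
-2 + 2*cos(4)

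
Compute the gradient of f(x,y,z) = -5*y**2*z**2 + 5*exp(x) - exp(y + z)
(5*exp(x), -10*y*z**2 - exp(y + z), -10*y**2*z - exp(y + z))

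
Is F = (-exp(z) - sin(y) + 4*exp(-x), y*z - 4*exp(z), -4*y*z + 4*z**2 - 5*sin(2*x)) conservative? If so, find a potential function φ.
No, ∇×F = (-y - 4*z + 4*exp(z), -exp(z) + 10*cos(2*x), cos(y)) ≠ 0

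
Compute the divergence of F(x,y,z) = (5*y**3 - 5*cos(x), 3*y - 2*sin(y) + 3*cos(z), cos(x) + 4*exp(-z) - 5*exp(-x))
5*sin(x) - 2*cos(y) + 3 - 4*exp(-z)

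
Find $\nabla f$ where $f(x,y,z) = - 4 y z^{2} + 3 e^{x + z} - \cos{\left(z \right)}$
(3*exp(x + z), -4*z**2, -8*y*z + 3*exp(x + z) + sin(z))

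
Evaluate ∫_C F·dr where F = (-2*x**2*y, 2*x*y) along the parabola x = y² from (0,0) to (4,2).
-456/7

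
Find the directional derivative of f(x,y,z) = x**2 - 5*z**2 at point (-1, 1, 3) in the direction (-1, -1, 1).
-28*sqrt(3)/3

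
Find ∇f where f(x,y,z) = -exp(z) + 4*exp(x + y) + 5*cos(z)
(4*exp(x + y), 4*exp(x + y), -exp(z) - 5*sin(z))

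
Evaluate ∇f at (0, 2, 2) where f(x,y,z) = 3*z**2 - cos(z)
(0, 0, sin(2) + 12)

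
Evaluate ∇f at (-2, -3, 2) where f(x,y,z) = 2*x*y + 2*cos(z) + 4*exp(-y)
(-6, -4*exp(3) - 4, -2*sin(2))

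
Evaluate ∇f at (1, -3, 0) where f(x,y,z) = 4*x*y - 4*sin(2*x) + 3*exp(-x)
(-12 - 3*exp(-1) - 8*cos(2), 4, 0)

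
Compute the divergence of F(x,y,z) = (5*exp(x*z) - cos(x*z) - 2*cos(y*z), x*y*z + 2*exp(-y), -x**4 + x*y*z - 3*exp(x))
x*y + x*z + 5*z*exp(x*z) + z*sin(x*z) - 2*exp(-y)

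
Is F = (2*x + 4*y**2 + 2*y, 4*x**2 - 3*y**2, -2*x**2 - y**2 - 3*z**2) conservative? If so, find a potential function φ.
No, ∇×F = (-2*y, 4*x, 8*x - 8*y - 2) ≠ 0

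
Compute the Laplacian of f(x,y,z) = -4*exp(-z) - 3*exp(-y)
-4*exp(-z) - 3*exp(-y)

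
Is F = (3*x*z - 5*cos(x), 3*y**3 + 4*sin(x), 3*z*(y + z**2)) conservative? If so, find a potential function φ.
No, ∇×F = (3*z, 3*x, 4*cos(x)) ≠ 0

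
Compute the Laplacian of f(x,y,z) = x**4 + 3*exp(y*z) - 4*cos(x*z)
4*x**2*cos(x*z) + 12*x**2 + 3*y**2*exp(y*z) + 3*z**2*exp(y*z) + 4*z**2*cos(x*z)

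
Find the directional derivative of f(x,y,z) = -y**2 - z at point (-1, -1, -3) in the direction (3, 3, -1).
7*sqrt(19)/19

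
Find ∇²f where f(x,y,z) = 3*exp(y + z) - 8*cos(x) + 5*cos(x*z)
-5*x**2*cos(x*z) - 5*z**2*cos(x*z) + 6*exp(y + z) + 8*cos(x)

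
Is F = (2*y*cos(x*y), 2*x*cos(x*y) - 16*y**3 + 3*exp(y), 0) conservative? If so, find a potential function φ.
Yes, F is conservative. φ = -4*y**4 + 3*exp(y) + 2*sin(x*y)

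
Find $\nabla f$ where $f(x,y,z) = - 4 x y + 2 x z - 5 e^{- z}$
(-4*y + 2*z, -4*x, 2*x + 5*exp(-z))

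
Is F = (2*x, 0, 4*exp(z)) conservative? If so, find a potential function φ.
Yes, F is conservative. φ = x**2 + 4*exp(z)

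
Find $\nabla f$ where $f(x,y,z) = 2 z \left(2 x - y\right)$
(4*z, -2*z, 4*x - 2*y)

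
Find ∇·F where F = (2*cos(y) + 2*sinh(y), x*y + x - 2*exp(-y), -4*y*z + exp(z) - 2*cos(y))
x - 4*y + exp(z) + 2*exp(-y)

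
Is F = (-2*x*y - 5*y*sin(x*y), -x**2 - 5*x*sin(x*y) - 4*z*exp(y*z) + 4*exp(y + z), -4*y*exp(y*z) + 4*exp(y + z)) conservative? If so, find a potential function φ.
Yes, F is conservative. φ = -x**2*y - 4*exp(y*z) + 4*exp(y + z) + 5*cos(x*y)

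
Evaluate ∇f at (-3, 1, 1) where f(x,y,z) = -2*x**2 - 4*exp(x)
(12 - 4*exp(-3), 0, 0)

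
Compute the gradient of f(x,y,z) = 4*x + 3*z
(4, 0, 3)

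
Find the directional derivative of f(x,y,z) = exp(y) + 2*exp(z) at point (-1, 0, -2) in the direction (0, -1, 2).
sqrt(5)*(4 - exp(2))*exp(-2)/5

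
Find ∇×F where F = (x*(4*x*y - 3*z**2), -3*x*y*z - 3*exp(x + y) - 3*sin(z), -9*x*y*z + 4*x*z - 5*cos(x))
(3*x*y - 9*x*z + 3*cos(z), -6*x*z + 9*y*z - 4*z - 5*sin(x), -4*x**2 - 3*y*z - 3*exp(x + y))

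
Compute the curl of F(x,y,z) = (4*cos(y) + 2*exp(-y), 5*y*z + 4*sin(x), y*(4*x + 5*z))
(4*x - 5*y + 5*z, -4*y, 4*sin(y) + 4*cos(x) + 2*exp(-y))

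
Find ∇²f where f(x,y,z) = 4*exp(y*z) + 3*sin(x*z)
-3*x**2*sin(x*z) + 4*y**2*exp(y*z) + 4*z**2*exp(y*z) - 3*z**2*sin(x*z)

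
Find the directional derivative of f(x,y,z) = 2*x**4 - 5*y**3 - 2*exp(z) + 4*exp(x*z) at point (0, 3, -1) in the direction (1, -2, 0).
266*sqrt(5)/5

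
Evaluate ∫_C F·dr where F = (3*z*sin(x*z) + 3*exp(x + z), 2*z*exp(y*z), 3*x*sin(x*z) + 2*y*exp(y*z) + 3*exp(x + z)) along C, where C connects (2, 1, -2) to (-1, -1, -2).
-3 + 3*cos(4) - 2*exp(-2) + 3*exp(-3) - 3*cos(2) + 2*exp(2)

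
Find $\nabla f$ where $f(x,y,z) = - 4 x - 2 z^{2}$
(-4, 0, -4*z)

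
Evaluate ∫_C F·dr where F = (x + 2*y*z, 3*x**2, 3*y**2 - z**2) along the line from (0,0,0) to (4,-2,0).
-24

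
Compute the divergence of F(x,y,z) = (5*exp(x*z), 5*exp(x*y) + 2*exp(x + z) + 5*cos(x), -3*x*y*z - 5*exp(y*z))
-3*x*y + 5*x*exp(x*y) - 5*y*exp(y*z) + 5*z*exp(x*z)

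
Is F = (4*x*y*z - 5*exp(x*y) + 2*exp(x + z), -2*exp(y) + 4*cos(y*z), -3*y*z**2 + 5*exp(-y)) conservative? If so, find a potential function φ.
No, ∇×F = (4*y*sin(y*z) - 3*z**2 - 5*exp(-y), 4*x*y + 2*exp(x + z), x*(-4*z + 5*exp(x*y))) ≠ 0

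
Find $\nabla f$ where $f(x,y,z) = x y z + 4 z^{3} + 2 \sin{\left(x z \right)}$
(z*(y + 2*cos(x*z)), x*z, x*y + 2*x*cos(x*z) + 12*z**2)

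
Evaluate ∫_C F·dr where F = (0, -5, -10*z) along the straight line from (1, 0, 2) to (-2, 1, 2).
-5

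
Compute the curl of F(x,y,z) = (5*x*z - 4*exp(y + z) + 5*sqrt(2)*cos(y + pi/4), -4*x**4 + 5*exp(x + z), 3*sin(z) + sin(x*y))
(x*cos(x*y) - 5*exp(x + z), 5*x - y*cos(x*y) - 4*exp(y + z), -16*x**3 + 5*exp(x + z) + 4*exp(y + z) + 5*sqrt(2)*sin(y + pi/4))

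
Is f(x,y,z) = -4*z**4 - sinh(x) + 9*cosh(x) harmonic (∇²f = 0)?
No, ∇²f = -48*z**2 - sinh(x) + 9*cosh(x)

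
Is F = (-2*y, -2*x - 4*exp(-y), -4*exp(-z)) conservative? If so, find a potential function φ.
Yes, F is conservative. φ = -2*x*y + 4*exp(-z) + 4*exp(-y)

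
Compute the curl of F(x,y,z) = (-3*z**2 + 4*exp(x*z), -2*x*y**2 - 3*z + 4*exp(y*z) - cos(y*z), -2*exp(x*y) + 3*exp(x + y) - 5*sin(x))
(-2*x*exp(x*y) - 4*y*exp(y*z) - y*sin(y*z) + 3*exp(x + y) + 3, 4*x*exp(x*z) + 2*y*exp(x*y) - 6*z - 3*exp(x + y) + 5*cos(x), -2*y**2)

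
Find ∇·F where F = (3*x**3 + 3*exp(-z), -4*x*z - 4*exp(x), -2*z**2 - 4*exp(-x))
9*x**2 - 4*z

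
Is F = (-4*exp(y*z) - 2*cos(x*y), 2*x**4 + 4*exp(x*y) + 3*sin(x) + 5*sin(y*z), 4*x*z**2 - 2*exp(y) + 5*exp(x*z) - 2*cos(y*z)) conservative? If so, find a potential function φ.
No, ∇×F = (-5*y*cos(y*z) + 2*z*sin(y*z) - 2*exp(y), -4*y*exp(y*z) - 4*z**2 - 5*z*exp(x*z), 8*x**3 - 2*x*sin(x*y) + 4*y*exp(x*y) + 4*z*exp(y*z) + 3*cos(x)) ≠ 0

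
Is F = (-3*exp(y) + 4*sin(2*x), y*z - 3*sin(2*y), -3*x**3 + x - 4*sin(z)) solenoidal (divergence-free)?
No, ∇·F = z + 8*cos(2*x) - 6*cos(2*y) - 4*cos(z)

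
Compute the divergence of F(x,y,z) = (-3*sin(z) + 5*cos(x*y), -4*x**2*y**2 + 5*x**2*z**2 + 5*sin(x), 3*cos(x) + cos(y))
-y*(8*x**2 + 5*sin(x*y))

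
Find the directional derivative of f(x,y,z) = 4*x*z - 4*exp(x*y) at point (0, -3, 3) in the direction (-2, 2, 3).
-48*sqrt(17)/17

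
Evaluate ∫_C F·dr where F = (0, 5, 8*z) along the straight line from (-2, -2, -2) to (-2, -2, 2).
0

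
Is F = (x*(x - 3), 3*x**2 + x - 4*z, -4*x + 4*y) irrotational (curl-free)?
No, ∇×F = (8, 4, 6*x + 1)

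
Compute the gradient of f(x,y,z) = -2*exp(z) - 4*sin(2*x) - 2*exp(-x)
(-8*cos(2*x) + 2*exp(-x), 0, -2*exp(z))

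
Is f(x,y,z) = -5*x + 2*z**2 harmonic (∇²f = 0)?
No, ∇²f = 4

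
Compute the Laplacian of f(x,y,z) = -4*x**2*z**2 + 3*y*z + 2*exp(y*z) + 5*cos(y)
-8*x**2 + 2*y**2*exp(y*z) + 2*z**2*exp(y*z) - 8*z**2 - 5*cos(y)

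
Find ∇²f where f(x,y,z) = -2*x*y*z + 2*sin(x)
-2*sin(x)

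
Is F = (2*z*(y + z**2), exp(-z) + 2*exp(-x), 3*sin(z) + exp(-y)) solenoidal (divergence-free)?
No, ∇·F = 3*cos(z)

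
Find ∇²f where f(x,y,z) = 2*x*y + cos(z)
-cos(z)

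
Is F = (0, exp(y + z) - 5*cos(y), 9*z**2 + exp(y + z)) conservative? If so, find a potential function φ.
Yes, F is conservative. φ = 3*z**3 + exp(y + z) - 5*sin(y)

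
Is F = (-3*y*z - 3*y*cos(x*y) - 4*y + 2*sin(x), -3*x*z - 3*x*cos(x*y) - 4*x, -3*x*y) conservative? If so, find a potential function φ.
Yes, F is conservative. φ = -3*x*y*z - 4*x*y - 3*sin(x*y) - 2*cos(x)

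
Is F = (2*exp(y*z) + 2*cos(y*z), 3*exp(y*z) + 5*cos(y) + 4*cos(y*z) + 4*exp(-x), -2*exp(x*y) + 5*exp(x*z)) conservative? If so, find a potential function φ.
No, ∇×F = (-2*x*exp(x*y) - 3*y*exp(y*z) + 4*y*sin(y*z), 2*y*exp(x*y) + 2*y*exp(y*z) - 2*y*sin(y*z) - 5*z*exp(x*z), 2*(z*(-exp(y*z) + sin(y*z))*exp(x) - 2)*exp(-x)) ≠ 0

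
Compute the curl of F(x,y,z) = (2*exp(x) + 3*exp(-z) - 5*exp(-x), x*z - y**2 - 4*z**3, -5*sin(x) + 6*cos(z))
(-x + 12*z**2, 5*cos(x) - 3*exp(-z), z)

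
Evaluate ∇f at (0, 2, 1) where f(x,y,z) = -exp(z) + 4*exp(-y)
(0, -4*exp(-2), -E)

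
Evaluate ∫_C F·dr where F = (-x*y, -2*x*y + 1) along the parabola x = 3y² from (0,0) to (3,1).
-41/10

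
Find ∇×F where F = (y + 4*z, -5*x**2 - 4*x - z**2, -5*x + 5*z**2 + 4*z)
(2*z, 9, -10*x - 5)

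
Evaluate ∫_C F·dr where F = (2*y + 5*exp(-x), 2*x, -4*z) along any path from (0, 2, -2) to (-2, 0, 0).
13 - 5*exp(2)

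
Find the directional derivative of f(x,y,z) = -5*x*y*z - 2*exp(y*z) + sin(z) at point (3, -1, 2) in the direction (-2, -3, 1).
sqrt(14)*(exp(2)*cos(2) + 14 + 85*exp(2))*exp(-2)/14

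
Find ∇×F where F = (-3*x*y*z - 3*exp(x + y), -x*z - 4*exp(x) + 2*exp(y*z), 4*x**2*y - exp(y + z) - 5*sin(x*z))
(4*x**2 + x - 2*y*exp(y*z) - exp(y + z), -11*x*y + 5*z*cos(x*z), 3*x*z - z - 4*exp(x) + 3*exp(x + y))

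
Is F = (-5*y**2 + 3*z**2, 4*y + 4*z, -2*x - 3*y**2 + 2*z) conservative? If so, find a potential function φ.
No, ∇×F = (-6*y - 4, 6*z + 2, 10*y) ≠ 0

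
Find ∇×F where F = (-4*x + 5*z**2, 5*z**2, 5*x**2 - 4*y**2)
(-8*y - 10*z, -10*x + 10*z, 0)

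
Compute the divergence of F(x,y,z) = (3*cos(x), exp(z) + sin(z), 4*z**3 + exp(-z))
12*z**2 - 3*sin(x) - exp(-z)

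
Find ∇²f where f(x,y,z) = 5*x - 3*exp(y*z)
3*(-y**2 - z**2)*exp(y*z)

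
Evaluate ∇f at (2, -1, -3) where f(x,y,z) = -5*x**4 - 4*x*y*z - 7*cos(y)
(-172, 24 - 7*sin(1), 8)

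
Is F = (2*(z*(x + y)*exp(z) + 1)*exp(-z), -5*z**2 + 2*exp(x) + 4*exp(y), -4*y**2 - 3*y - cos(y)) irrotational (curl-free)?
No, ∇×F = (-8*y + 10*z + sin(y) - 3, 2*x + 2*y - 2*exp(-z), -2*z + 2*exp(x))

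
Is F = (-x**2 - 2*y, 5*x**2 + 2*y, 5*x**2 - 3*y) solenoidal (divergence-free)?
No, ∇·F = 2 - 2*x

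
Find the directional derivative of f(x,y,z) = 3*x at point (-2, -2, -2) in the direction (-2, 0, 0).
-3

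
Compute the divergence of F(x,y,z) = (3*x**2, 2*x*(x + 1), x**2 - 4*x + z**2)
6*x + 2*z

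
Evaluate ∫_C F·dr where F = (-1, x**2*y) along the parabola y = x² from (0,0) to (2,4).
58/3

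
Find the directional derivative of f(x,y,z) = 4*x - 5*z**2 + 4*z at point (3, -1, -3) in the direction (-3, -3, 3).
10*sqrt(3)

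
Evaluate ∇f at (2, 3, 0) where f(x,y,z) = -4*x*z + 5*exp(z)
(0, 0, -3)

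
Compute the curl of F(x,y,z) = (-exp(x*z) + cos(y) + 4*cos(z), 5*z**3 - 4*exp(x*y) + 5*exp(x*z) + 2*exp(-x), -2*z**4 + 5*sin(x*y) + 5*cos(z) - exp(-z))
(-5*x*exp(x*z) + 5*x*cos(x*y) - 15*z**2, -x*exp(x*z) - 5*y*cos(x*y) - 4*sin(z), -4*y*exp(x*y) + 5*z*exp(x*z) + sin(y) - 2*exp(-x))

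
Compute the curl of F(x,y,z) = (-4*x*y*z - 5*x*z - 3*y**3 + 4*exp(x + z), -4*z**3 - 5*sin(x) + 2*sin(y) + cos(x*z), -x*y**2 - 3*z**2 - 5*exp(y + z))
(-2*x*y + x*sin(x*z) + 12*z**2 - 5*exp(y + z), -4*x*y - 5*x + y**2 + 4*exp(x + z), 4*x*z + 9*y**2 - z*sin(x*z) - 5*cos(x))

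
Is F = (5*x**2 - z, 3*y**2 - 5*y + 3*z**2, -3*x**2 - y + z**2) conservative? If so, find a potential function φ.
No, ∇×F = (-6*z - 1, 6*x - 1, 0) ≠ 0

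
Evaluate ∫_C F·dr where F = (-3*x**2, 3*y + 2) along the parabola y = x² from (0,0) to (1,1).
5/2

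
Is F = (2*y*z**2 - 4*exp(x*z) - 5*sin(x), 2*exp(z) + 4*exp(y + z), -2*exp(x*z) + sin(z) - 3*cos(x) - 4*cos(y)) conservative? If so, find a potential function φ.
No, ∇×F = (-2*exp(z) - 4*exp(y + z) + 4*sin(y), -4*x*exp(x*z) + 4*y*z + 2*z*exp(x*z) - 3*sin(x), -2*z**2) ≠ 0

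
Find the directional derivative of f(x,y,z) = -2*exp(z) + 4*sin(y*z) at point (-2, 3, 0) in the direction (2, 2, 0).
0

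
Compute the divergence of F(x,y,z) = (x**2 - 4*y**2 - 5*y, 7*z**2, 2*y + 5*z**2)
2*x + 10*z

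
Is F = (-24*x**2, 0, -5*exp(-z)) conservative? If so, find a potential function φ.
Yes, F is conservative. φ = -8*x**3 + 5*exp(-z)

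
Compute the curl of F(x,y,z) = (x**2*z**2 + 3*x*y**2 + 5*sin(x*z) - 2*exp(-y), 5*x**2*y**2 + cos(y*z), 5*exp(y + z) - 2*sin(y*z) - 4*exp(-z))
(y*sin(y*z) - 2*z*cos(y*z) + 5*exp(y + z), x*(2*x*z + 5*cos(x*z)), 10*x*y**2 - 6*x*y - 2*exp(-y))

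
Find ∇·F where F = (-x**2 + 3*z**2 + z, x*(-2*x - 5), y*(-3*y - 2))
-2*x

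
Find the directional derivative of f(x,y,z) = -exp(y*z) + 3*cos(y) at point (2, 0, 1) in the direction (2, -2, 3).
2*sqrt(17)/17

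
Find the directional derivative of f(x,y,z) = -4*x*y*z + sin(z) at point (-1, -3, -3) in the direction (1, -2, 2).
-12 + 2*cos(3)/3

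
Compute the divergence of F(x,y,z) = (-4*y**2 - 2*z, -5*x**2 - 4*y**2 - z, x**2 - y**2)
-8*y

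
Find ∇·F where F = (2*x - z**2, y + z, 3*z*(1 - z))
6 - 6*z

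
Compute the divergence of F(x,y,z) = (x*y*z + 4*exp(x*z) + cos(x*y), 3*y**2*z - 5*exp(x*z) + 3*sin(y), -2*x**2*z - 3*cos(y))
-2*x**2 + 7*y*z - y*sin(x*y) + 4*z*exp(x*z) + 3*cos(y)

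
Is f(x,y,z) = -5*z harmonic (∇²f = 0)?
Yes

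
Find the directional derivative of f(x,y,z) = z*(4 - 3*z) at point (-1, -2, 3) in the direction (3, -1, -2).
2*sqrt(14)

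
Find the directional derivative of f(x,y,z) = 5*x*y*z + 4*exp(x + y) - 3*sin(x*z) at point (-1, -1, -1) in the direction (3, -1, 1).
sqrt(11)*(8 + 12*exp(2)*cos(1) + 15*exp(2))*exp(-2)/11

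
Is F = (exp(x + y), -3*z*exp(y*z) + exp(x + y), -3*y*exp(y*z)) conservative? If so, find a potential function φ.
Yes, F is conservative. φ = -3*exp(y*z) + exp(x + y)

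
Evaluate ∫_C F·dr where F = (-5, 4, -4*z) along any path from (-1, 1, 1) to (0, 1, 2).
-11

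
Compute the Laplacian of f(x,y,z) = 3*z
0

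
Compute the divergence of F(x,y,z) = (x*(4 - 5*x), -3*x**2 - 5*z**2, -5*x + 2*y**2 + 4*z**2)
-10*x + 8*z + 4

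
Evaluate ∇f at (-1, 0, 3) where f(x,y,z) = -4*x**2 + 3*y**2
(8, 0, 0)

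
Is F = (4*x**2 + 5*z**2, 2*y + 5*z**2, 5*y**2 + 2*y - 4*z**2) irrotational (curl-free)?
No, ∇×F = (10*y - 10*z + 2, 10*z, 0)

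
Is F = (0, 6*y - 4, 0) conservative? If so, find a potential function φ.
Yes, F is conservative. φ = y*(3*y - 4)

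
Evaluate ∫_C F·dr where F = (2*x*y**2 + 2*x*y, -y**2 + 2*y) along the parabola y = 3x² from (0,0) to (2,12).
-216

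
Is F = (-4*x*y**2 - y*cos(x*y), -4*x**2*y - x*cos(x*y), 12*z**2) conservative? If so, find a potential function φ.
Yes, F is conservative. φ = -2*x**2*y**2 + 4*z**3 - sin(x*y)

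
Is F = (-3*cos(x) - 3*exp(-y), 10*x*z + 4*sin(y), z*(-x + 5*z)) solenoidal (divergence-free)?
No, ∇·F = -x + 10*z + 3*sin(x) + 4*cos(y)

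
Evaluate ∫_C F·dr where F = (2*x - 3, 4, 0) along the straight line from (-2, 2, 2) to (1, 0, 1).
-20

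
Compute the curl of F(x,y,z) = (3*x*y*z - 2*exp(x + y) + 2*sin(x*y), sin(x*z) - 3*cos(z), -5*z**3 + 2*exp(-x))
(-x*cos(x*z) - 3*sin(z), 3*x*y + 2*exp(-x), -3*x*z - 2*x*cos(x*y) + z*cos(x*z) + 2*exp(x + y))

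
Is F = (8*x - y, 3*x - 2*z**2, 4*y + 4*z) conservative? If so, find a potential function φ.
No, ∇×F = (4*z + 4, 0, 4) ≠ 0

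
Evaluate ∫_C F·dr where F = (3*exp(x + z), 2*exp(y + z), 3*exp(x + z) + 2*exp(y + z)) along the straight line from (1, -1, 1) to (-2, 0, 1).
-3*exp(2) - 2 + 3*exp(-1) + 2*E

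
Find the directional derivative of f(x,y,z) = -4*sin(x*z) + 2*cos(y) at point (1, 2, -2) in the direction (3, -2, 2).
4*sqrt(17)*(4*cos(2) + sin(2))/17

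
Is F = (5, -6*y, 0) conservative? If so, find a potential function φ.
Yes, F is conservative. φ = 5*x - 3*y**2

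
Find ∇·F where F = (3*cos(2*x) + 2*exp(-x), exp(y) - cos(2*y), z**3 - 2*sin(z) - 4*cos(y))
3*z**2 + exp(y) - 6*sin(2*x) + 2*sin(2*y) - 2*cos(z) - 2*exp(-x)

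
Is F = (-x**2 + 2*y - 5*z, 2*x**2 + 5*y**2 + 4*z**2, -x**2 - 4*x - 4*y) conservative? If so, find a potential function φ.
No, ∇×F = (-8*z - 4, 2*x - 1, 4*x - 2) ≠ 0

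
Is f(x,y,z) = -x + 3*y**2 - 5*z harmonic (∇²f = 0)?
No, ∇²f = 6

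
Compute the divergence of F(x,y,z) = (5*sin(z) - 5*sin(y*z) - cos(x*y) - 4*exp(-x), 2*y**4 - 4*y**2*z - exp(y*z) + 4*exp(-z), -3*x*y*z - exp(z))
-3*x*y + 8*y**3 - 8*y*z + y*sin(x*y) - z*exp(y*z) - exp(z) + 4*exp(-x)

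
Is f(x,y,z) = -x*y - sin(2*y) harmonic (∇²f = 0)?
No, ∇²f = 4*sin(2*y)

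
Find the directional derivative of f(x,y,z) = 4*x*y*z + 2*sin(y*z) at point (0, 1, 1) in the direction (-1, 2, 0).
4*sqrt(5)*(-1 + cos(1))/5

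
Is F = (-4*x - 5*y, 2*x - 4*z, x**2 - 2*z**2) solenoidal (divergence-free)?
No, ∇·F = -4*z - 4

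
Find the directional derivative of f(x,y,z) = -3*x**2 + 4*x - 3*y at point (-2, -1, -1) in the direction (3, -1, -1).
51*sqrt(11)/11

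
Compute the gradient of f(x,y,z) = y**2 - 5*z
(0, 2*y, -5)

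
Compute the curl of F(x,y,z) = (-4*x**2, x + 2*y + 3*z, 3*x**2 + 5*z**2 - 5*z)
(-3, -6*x, 1)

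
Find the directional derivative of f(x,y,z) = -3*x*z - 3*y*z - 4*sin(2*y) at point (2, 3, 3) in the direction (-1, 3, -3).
3*sqrt(19)*(9 - 8*cos(6))/19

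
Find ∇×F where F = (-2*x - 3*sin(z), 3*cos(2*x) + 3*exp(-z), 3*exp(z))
(3*exp(-z), -3*cos(z), -6*sin(2*x))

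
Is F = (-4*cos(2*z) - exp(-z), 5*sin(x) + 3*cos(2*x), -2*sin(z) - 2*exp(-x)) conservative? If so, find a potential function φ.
No, ∇×F = (0, 8*sin(2*z) + exp(-z) - 2*exp(-x), (5 - 12*sin(x))*cos(x)) ≠ 0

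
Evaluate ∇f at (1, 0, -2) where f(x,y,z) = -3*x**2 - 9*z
(-6, 0, -9)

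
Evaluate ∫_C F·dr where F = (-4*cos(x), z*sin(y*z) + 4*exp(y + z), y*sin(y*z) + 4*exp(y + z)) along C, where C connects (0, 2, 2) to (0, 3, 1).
cos(4) - cos(3)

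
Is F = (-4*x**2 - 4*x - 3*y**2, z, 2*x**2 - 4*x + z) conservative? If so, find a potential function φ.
No, ∇×F = (-1, 4 - 4*x, 6*y) ≠ 0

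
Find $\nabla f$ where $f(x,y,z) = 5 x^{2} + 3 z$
(10*x, 0, 3)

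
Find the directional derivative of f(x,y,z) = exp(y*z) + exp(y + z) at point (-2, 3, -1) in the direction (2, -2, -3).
sqrt(17)*(-5*exp(5) - 7)*exp(-3)/17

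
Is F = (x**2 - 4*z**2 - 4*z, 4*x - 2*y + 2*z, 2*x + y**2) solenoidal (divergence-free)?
No, ∇·F = 2*x - 2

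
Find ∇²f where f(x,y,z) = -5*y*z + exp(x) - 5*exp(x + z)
exp(x) - 10*exp(x + z)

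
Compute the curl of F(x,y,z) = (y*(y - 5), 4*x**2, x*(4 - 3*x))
(0, 6*x - 4, 8*x - 2*y + 5)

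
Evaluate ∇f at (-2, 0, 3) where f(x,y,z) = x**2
(-4, 0, 0)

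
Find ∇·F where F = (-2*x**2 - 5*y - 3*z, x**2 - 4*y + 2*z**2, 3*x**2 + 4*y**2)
-4*x - 4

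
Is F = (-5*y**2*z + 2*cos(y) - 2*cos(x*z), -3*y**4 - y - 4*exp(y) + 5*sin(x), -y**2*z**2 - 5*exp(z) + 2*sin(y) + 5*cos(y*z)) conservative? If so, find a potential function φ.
No, ∇×F = (-2*y*z**2 - 5*z*sin(y*z) + 2*cos(y), 2*x*sin(x*z) - 5*y**2, 10*y*z + 2*sin(y) + 5*cos(x)) ≠ 0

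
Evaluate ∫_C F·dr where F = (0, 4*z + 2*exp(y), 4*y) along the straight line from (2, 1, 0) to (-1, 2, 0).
2*E*(-1 + E)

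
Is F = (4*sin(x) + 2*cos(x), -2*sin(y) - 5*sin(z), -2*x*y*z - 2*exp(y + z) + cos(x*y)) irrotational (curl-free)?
No, ∇×F = (-2*x*z - x*sin(x*y) - 2*exp(y + z) + 5*cos(z), y*(2*z + sin(x*y)), 0)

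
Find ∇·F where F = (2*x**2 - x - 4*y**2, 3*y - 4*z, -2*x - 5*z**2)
4*x - 10*z + 2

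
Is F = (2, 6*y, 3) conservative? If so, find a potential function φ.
Yes, F is conservative. φ = 2*x + 3*y**2 + 3*z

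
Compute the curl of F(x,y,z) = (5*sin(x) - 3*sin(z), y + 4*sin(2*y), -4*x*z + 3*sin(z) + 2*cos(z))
(0, 4*z - 3*cos(z), 0)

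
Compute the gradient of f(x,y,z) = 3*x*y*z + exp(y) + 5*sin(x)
(3*y*z + 5*cos(x), 3*x*z + exp(y), 3*x*y)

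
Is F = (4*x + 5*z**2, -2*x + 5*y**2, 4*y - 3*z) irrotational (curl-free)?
No, ∇×F = (4, 10*z, -2)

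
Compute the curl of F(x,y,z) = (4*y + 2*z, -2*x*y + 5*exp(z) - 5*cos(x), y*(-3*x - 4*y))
(-3*x - 8*y - 5*exp(z), 3*y + 2, -2*y + 5*sin(x) - 4)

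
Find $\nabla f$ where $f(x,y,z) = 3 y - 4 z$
(0, 3, -4)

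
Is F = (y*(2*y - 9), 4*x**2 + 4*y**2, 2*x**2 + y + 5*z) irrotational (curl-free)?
No, ∇×F = (1, -4*x, 8*x - 4*y + 9)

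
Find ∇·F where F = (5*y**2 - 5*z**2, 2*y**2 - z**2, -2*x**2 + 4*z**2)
4*y + 8*z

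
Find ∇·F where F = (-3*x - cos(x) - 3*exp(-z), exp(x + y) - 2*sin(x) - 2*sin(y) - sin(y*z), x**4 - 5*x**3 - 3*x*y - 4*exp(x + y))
-z*cos(y*z) + exp(x + y) + sin(x) - 2*cos(y) - 3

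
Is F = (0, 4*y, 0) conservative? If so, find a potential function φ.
Yes, F is conservative. φ = 2*y**2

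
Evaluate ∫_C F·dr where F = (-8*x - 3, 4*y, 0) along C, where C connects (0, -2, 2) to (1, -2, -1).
-7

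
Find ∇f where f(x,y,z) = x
(1, 0, 0)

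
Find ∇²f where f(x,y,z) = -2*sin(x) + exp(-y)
2*sin(x) + exp(-y)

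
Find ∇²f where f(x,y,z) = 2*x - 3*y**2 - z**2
-8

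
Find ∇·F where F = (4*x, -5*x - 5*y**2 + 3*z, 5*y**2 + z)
5 - 10*y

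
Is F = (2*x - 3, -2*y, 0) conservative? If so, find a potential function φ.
Yes, F is conservative. φ = x**2 - 3*x - y**2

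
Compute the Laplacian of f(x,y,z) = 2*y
0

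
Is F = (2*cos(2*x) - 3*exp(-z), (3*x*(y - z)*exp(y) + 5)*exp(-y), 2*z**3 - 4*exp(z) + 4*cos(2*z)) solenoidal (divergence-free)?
No, ∇·F = 3*x + 6*z**2 - 4*exp(z) - 4*sin(2*x) - 8*sin(2*z) - 5*exp(-y)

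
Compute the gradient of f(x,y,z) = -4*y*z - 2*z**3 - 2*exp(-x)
(2*exp(-x), -4*z, -4*y - 6*z**2)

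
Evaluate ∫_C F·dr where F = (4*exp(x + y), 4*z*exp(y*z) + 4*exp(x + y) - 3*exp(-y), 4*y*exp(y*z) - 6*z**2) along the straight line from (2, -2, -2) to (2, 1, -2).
-4*exp(4) - 3*exp(2) - 4 + 4*exp(-2) + 3*exp(-1) + 4*exp(3)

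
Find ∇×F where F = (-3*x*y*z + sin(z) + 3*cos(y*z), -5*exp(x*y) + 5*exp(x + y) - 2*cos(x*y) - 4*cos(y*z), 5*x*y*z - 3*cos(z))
(5*x*z - 4*y*sin(y*z), -3*x*y - 5*y*z - 3*y*sin(y*z) + cos(z), 3*x*z - 5*y*exp(x*y) + 2*y*sin(x*y) + 3*z*sin(y*z) + 5*exp(x + y))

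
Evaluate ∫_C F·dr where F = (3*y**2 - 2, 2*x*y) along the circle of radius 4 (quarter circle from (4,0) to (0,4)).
-232/3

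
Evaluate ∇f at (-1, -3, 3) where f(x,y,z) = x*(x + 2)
(0, 0, 0)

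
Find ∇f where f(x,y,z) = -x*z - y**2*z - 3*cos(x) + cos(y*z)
(-z + 3*sin(x), -z*(2*y + sin(y*z)), -x - y**2 - y*sin(y*z))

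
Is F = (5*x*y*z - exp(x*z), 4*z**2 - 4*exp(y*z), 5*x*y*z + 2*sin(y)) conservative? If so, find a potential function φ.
No, ∇×F = (5*x*z + 4*y*exp(y*z) - 8*z + 2*cos(y), 5*x*y - x*exp(x*z) - 5*y*z, -5*x*z) ≠ 0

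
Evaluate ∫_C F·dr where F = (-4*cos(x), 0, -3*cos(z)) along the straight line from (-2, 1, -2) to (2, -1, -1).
-11*sin(2) + 3*sin(1)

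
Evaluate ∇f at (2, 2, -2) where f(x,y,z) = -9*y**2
(0, -36, 0)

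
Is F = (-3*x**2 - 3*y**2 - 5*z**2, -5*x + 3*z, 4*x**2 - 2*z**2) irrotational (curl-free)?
No, ∇×F = (-3, -8*x - 10*z, 6*y - 5)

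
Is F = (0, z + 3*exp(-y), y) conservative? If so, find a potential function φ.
Yes, F is conservative. φ = y*z - 3*exp(-y)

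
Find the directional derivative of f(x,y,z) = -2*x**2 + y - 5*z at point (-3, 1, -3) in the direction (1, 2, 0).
14*sqrt(5)/5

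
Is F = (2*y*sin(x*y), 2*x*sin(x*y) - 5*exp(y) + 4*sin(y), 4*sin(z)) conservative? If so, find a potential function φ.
Yes, F is conservative. φ = -5*exp(y) - 4*cos(y) - 4*cos(z) - 2*cos(x*y)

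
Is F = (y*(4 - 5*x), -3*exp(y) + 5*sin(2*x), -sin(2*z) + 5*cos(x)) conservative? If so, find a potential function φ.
No, ∇×F = (0, 5*sin(x), 5*x + 10*cos(2*x) - 4) ≠ 0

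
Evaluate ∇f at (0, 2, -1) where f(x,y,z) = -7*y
(0, -7, 0)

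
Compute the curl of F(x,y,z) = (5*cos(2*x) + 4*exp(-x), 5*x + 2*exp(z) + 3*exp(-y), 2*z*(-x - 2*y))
(-4*z - 2*exp(z), 2*z, 5)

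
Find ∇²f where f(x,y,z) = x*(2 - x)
-2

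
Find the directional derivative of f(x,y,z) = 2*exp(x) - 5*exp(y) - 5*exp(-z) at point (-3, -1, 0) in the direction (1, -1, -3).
sqrt(11)*(-15*exp(3) + 2 + 5*exp(2))*exp(-3)/11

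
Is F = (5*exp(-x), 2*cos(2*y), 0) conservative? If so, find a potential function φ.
Yes, F is conservative. φ = sin(2*y) - 5*exp(-x)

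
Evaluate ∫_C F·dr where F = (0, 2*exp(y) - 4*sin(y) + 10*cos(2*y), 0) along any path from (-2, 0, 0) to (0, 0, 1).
0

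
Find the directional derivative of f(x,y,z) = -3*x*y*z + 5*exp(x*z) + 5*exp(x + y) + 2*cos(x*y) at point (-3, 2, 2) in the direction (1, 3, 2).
sqrt(14)*(-10 - 7*exp(6)*sin(6) + 10*exp(5) + 39*exp(6))*exp(-6)/7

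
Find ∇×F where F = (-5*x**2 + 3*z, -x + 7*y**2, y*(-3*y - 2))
(-6*y - 2, 3, -1)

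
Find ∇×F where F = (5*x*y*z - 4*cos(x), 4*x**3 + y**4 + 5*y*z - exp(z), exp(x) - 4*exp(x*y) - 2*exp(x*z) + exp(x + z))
(-4*x*exp(x*y) - 5*y + exp(z), 5*x*y + 4*y*exp(x*y) + 2*z*exp(x*z) - exp(x) - exp(x + z), x*(12*x - 5*z))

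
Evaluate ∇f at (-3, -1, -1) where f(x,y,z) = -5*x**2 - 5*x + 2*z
(25, 0, 2)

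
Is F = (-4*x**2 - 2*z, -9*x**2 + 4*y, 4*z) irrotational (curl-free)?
No, ∇×F = (0, -2, -18*x)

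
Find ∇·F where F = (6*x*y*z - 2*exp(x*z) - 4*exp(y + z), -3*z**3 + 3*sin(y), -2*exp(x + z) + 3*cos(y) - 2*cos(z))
6*y*z - 2*z*exp(x*z) - 2*exp(x + z) + 2*sin(z) + 3*cos(y)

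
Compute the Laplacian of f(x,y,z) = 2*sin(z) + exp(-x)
-2*sin(z) + exp(-x)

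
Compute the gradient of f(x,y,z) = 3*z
(0, 0, 3)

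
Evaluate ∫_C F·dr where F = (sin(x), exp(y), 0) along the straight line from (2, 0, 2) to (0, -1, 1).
-2 + cos(2) + exp(-1)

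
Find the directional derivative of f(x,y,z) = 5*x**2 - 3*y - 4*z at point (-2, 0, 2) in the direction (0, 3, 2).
-17*sqrt(13)/13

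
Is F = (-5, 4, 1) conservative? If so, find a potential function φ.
Yes, F is conservative. φ = -5*x + 4*y + z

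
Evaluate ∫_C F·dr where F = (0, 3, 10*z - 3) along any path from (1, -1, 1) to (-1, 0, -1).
9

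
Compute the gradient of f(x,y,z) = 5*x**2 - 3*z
(10*x, 0, -3)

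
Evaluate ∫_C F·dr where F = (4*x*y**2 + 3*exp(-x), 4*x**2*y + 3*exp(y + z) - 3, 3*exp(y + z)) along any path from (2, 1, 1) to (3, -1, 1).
-3*exp(2) - 3*exp(-3) + 3*exp(-2) + 19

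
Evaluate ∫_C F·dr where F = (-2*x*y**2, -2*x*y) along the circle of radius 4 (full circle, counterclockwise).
0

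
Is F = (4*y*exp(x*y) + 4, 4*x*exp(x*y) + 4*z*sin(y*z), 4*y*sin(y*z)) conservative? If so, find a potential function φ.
Yes, F is conservative. φ = 4*x + 4*exp(x*y) - 4*cos(y*z)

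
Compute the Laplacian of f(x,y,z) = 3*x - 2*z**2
-4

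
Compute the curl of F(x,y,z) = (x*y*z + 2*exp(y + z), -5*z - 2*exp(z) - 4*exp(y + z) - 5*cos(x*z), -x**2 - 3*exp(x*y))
(-3*x*exp(x*y) - 5*x*sin(x*z) + 2*exp(z) + 4*exp(y + z) + 5, x*y + 2*x + 3*y*exp(x*y) + 2*exp(y + z), -x*z + 5*z*sin(x*z) - 2*exp(y + z))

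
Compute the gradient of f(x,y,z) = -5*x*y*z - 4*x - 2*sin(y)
(-5*y*z - 4, -5*x*z - 2*cos(y), -5*x*y)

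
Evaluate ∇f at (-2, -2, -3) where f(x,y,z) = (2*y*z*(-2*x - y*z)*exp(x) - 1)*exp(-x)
(-24 + exp(2), 48, 32)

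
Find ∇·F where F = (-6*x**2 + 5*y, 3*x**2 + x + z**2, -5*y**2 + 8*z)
8 - 12*x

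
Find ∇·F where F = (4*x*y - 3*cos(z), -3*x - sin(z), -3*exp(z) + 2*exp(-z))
4*y - sinh(z) - 5*cosh(z)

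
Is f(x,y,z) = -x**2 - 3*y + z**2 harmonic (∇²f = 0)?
Yes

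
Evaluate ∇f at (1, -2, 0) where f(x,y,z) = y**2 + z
(0, -4, 1)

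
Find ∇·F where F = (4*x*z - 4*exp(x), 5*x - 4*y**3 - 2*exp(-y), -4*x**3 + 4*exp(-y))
-12*y**2 + 4*z - 4*exp(x) + 2*exp(-y)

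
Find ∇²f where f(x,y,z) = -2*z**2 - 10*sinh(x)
-10*sinh(x) - 4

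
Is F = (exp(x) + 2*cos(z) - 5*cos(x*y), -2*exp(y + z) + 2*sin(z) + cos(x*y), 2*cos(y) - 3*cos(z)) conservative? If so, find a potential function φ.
No, ∇×F = (2*exp(y + z) - 2*sin(y) - 2*cos(z), -2*sin(z), (-5*x - y)*sin(x*y)) ≠ 0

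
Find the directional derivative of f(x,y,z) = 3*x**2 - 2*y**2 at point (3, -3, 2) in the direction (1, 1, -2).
5*sqrt(6)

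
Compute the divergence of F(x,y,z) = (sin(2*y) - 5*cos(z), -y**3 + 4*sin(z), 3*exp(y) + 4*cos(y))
-3*y**2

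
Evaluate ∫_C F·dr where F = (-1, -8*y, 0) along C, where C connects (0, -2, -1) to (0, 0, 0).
16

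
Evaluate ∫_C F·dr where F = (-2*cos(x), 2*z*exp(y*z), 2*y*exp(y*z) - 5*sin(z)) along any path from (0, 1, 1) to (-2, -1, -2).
-2*E - 5*cos(1) + 5*cos(2) + 2*sin(2) + 2*exp(2)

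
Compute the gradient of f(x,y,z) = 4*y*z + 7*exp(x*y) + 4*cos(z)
(7*y*exp(x*y), 7*x*exp(x*y) + 4*z, 4*y - 4*sin(z))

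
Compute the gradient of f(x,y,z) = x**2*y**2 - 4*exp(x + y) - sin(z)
(2*x*y**2 - 4*exp(x + y), 2*x**2*y - 4*exp(x + y), -cos(z))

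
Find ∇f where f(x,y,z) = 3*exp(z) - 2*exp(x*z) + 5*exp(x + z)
(-2*z*exp(x*z) + 5*exp(x + z), 0, -2*x*exp(x*z) + 3*exp(z) + 5*exp(x + z))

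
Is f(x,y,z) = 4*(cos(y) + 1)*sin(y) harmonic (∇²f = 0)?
No, ∇²f = -4*(4*cos(y) + 1)*sin(y)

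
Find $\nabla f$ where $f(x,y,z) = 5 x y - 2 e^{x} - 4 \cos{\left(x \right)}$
(5*y - 2*exp(x) + 4*sin(x), 5*x, 0)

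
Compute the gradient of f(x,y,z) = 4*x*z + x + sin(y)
(4*z + 1, cos(y), 4*x)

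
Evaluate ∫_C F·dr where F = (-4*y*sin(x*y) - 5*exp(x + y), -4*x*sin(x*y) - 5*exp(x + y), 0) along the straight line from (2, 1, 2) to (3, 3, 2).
-5*exp(6) + 4*cos(9) - 4*cos(2) + 5*exp(3)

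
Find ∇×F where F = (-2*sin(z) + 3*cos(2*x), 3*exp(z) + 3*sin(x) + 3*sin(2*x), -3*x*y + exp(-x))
(-3*x - 3*exp(z), 3*y - 2*cos(z) + exp(-x), 3*cos(x) + 6*cos(2*x))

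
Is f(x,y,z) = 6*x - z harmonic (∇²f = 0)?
Yes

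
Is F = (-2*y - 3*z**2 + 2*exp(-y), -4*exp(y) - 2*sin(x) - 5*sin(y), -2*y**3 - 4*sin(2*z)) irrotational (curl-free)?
No, ∇×F = (-6*y**2, -6*z, -2*cos(x) + 2 + 2*exp(-y))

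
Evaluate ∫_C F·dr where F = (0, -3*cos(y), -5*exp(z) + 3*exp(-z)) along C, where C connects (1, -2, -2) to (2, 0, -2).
-3*sin(2)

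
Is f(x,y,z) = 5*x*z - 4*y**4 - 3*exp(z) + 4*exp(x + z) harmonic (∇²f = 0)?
No, ∇²f = -48*y**2 - 3*exp(z) + 8*exp(x + z)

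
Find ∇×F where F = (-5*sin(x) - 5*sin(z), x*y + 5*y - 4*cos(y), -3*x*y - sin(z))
(-3*x, 3*y - 5*cos(z), y)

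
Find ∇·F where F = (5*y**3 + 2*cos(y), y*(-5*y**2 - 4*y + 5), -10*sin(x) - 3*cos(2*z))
-15*y**2 - 8*y + 6*sin(2*z) + 5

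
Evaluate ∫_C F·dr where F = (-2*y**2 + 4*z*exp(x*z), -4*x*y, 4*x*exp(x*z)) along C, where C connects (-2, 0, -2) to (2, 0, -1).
4*(1 - exp(6))*exp(-2)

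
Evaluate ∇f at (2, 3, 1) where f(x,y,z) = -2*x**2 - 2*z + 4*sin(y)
(-8, 4*cos(3), -2)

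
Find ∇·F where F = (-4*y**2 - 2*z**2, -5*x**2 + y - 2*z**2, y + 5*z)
6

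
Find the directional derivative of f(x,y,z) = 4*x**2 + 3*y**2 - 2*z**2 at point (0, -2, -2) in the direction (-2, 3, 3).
-6*sqrt(22)/11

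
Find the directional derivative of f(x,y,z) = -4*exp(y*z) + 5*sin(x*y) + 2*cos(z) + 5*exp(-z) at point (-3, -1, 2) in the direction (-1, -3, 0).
sqrt(10)*(25*exp(2)*cos(3) + 12)*exp(-2)/5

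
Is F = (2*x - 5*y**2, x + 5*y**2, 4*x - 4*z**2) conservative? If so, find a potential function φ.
No, ∇×F = (0, -4, 10*y + 1) ≠ 0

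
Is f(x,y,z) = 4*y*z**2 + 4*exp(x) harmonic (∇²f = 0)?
No, ∇²f = 8*y + 4*exp(x)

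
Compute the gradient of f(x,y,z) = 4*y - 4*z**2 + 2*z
(0, 4, 2 - 8*z)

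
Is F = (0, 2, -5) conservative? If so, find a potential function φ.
Yes, F is conservative. φ = 2*y - 5*z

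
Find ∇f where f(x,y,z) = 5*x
(5, 0, 0)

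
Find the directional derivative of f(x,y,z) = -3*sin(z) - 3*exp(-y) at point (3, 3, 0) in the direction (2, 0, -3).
9*sqrt(13)/13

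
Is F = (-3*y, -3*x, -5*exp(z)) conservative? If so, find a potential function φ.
Yes, F is conservative. φ = -3*x*y - 5*exp(z)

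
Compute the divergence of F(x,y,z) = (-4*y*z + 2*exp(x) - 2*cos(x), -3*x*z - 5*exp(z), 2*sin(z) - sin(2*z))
2*exp(x) + 2*sin(x) + 2*cos(z) - 2*cos(2*z)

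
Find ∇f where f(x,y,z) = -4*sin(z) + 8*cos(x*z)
(-8*z*sin(x*z), 0, -8*x*sin(x*z) - 4*cos(z))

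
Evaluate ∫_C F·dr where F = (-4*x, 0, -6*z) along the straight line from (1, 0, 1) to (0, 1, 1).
2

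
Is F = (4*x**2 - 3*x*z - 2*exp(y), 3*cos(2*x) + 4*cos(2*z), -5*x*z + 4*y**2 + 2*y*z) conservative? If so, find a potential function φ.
No, ∇×F = (8*y + 2*z + 8*sin(2*z), -3*x + 5*z, 2*exp(y) - 6*sin(2*x)) ≠ 0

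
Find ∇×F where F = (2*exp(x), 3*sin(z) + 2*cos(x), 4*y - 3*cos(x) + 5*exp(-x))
(4 - 3*cos(z), -3*sin(x) + 5*exp(-x), -2*sin(x))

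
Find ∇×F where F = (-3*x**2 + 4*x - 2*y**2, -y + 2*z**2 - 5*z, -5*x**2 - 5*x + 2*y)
(7 - 4*z, 10*x + 5, 4*y)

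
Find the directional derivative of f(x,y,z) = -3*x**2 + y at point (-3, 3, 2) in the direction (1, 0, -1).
9*sqrt(2)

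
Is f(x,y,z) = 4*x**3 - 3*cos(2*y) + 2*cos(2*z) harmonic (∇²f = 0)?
No, ∇²f = 24*x + 12*cos(2*y) - 8*cos(2*z)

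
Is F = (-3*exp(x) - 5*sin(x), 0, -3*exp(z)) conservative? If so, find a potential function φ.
Yes, F is conservative. φ = -3*exp(x) - 3*exp(z) + 5*cos(x)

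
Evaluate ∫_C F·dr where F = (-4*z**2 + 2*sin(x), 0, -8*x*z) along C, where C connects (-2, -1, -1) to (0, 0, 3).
-10 + 2*cos(2)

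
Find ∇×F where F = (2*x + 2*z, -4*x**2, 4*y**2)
(8*y, 2, -8*x)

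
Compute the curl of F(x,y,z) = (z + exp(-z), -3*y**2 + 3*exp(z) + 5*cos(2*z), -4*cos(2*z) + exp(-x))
(-3*exp(z) + 10*sin(2*z), 1 - exp(-z) + exp(-x), 0)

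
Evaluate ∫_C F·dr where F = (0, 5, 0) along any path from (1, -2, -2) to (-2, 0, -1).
10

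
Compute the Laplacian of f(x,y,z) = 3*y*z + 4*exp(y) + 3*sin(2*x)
4*exp(y) - 12*sin(2*x)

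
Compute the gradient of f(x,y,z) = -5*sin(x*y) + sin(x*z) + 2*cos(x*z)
(-5*y*cos(x*y) - 2*z*sin(x*z) + z*cos(x*z), -5*x*cos(x*y), x*(-2*sin(x*z) + cos(x*z)))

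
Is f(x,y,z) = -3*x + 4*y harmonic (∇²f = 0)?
Yes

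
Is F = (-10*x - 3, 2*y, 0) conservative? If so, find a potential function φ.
Yes, F is conservative. φ = -5*x**2 - 3*x + y**2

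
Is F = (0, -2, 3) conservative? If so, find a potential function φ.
Yes, F is conservative. φ = -2*y + 3*z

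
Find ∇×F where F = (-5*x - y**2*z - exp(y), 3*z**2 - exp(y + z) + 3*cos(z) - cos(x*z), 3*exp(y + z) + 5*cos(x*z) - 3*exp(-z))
(-x*sin(x*z) - 6*z + 4*exp(y + z) + 3*sin(z), -y**2 + 5*z*sin(x*z), 2*y*z + z*sin(x*z) + exp(y))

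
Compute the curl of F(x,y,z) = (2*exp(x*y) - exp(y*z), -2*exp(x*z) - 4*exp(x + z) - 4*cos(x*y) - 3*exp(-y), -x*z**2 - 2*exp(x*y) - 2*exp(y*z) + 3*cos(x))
(-2*x*exp(x*y) + 2*x*exp(x*z) - 2*z*exp(y*z) + 4*exp(x + z), 2*y*exp(x*y) - y*exp(y*z) + z**2 + 3*sin(x), -2*x*exp(x*y) + 4*y*sin(x*y) - 2*z*exp(x*z) + z*exp(y*z) - 4*exp(x + z))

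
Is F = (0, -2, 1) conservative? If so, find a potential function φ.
Yes, F is conservative. φ = -2*y + z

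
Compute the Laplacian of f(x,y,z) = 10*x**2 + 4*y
20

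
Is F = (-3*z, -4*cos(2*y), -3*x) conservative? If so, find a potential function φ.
Yes, F is conservative. φ = -3*x*z - 2*sin(2*y)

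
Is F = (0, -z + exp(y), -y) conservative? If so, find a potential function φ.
Yes, F is conservative. φ = -y*z + exp(y)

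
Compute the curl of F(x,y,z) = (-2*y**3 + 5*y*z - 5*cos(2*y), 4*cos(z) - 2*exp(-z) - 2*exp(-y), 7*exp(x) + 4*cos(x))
(4*sin(z) - 2*exp(-z), 5*y - 7*exp(x) + 4*sin(x), 6*y**2 - 5*z - 10*sin(2*y))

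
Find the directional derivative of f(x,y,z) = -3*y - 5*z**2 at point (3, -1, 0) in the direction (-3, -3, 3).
sqrt(3)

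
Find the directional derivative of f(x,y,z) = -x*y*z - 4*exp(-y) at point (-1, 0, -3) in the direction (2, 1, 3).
sqrt(14)/14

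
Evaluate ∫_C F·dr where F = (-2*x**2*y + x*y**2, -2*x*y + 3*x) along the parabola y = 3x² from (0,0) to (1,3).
-9/10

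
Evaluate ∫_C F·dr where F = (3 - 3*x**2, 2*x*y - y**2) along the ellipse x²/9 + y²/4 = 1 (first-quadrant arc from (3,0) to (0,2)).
70/3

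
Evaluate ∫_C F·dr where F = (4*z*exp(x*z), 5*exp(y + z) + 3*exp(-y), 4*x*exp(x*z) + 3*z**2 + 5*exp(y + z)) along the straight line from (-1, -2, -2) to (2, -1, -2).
(-3*exp(5) - exp(6) - 1 + 5*E)*exp(-4)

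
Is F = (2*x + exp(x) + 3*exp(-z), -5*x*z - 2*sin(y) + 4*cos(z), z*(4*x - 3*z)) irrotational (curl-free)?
No, ∇×F = (5*x + 4*sin(z), -4*z - 3*exp(-z), -5*z)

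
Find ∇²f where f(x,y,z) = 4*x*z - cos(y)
cos(y)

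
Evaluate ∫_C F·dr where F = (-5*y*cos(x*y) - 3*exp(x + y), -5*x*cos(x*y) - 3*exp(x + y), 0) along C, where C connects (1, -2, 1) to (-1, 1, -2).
-5*sin(2) - 3 + 3*exp(-1) + 5*sin(1)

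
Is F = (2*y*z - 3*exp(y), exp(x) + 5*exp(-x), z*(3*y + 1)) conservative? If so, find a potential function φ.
No, ∇×F = (3*z, 2*y, -2*z + exp(x) + 3*exp(y) - 5*exp(-x)) ≠ 0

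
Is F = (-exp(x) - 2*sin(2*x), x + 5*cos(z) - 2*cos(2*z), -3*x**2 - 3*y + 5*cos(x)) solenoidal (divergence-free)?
No, ∇·F = -exp(x) - 4*cos(2*x)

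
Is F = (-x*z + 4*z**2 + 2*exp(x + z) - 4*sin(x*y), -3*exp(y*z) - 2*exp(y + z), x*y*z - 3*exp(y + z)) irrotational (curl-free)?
No, ∇×F = (x*z + 3*y*exp(y*z) - exp(y + z), -x - y*z + 8*z + 2*exp(x + z), 4*x*cos(x*y))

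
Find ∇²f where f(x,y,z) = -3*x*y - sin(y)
sin(y)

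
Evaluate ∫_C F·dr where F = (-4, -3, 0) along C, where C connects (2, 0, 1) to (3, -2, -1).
2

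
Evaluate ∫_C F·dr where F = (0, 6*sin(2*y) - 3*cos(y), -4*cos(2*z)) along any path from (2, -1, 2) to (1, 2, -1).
-3*sin(1) + 2*sin(4) + 3*cos(2) - sin(2) - 3*cos(4)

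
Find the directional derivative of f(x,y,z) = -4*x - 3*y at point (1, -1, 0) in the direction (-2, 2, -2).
sqrt(3)/3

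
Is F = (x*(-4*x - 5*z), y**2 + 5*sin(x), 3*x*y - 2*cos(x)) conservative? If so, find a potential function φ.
No, ∇×F = (3*x, -5*x - 3*y - 2*sin(x), 5*cos(x)) ≠ 0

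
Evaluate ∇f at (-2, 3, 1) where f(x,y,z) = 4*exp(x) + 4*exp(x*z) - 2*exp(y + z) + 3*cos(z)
(8*exp(-2), -2*exp(4), -2*exp(4) - 3*sin(1) - 8*exp(-2))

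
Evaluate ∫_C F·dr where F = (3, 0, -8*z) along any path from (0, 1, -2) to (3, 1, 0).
25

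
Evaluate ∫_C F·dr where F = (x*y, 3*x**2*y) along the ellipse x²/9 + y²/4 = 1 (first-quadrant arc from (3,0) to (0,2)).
21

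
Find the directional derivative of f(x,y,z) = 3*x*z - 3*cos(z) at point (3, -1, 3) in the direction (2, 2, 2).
sqrt(3)*(sin(3) + 6)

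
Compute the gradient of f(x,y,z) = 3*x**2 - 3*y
(6*x, -3, 0)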